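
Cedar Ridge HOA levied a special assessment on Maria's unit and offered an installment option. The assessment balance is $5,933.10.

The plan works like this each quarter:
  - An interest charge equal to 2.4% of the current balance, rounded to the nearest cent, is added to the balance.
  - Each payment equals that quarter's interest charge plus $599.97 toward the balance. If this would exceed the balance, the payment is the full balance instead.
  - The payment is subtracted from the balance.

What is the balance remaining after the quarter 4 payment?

# | Opening | Interest | Payment | End bal
1 | $5,933.10 | $142.39 | $742.36 | $5,333.13
2 | $5,333.13 | $128.00 | $727.97 | $4,733.16
3 | $4,733.16 | $113.60 | $713.57 | $4,133.19
4 | $4,133.19 | $99.20 | $699.17 | $3,533.22

$3,533.22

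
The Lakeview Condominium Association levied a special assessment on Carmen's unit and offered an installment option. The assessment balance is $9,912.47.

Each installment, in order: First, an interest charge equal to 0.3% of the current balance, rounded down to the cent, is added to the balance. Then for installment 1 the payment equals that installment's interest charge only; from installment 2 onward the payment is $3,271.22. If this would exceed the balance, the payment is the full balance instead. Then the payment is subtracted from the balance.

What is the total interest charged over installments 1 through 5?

$90.19

Installment 1: opening $9,912.47; interest $29.73 → $9,942.20; payment $29.73; balance $9,912.47
Installment 2: opening $9,912.47; interest $29.73 → $9,942.20; payment $3,271.22; balance $6,670.98
Installment 3: opening $6,670.98; interest $20.01 → $6,690.99; payment $3,271.22; balance $3,419.77
Installment 4: opening $3,419.77; interest $10.25 → $3,430.02; payment $3,271.22; balance $158.80
Installment 5: opening $158.80; interest $0.47 → $159.27; payment $159.27; balance $0.00
Total interest: $29.73 + $29.73 + $20.01 + $10.25 + $0.47 = $90.19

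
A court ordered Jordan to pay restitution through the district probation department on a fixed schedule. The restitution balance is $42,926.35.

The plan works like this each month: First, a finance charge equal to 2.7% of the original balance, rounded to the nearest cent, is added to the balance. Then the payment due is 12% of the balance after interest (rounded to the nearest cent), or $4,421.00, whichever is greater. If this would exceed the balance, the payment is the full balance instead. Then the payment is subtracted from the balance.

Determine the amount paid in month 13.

$3,698.74

Month 1: $42,926.35 +$1,159.01 interest = $44,085.36; pay $5,290.24 → $38,795.12
Month 2: $38,795.12 +$1,159.01 interest = $39,954.13; pay $4,794.50 → $35,159.63
Month 3: $35,159.63 +$1,159.01 interest = $36,318.64; pay $4,421.00 → $31,897.64
Month 4: $31,897.64 +$1,159.01 interest = $33,056.65; pay $4,421.00 → $28,635.65
Month 5: $28,635.65 +$1,159.01 interest = $29,794.66; pay $4,421.00 → $25,373.66
Month 6: $25,373.66 +$1,159.01 interest = $26,532.67; pay $4,421.00 → $22,111.67
Month 7: $22,111.67 +$1,159.01 interest = $23,270.68; pay $4,421.00 → $18,849.68
Month 8: $18,849.68 +$1,159.01 interest = $20,008.69; pay $4,421.00 → $15,587.69
Month 9: $15,587.69 +$1,159.01 interest = $16,746.70; pay $4,421.00 → $12,325.70
Month 10: $12,325.70 +$1,159.01 interest = $13,484.71; pay $4,421.00 → $9,063.71
Month 11: $9,063.71 +$1,159.01 interest = $10,222.72; pay $4,421.00 → $5,801.72
Month 12: $5,801.72 +$1,159.01 interest = $6,960.73; pay $4,421.00 → $2,539.73
Month 13: $2,539.73 +$1,159.01 interest = $3,698.74; pay $3,698.74 → $0.00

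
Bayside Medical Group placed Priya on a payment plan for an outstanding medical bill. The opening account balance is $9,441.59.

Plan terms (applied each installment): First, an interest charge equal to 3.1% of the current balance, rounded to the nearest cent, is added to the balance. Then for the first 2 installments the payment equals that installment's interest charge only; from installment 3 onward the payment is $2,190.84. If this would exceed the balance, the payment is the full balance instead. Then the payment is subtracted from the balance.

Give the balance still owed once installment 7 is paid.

$0.00

Installment 1: $9,441.59 +$292.69 interest = $9,734.28; pay $292.69 → $9,441.59
Installment 2: $9,441.59 +$292.69 interest = $9,734.28; pay $292.69 → $9,441.59
Installment 3: $9,441.59 +$292.69 interest = $9,734.28; pay $2,190.84 → $7,543.44
Installment 4: $7,543.44 +$233.85 interest = $7,777.29; pay $2,190.84 → $5,586.45
Installment 5: $5,586.45 +$173.18 interest = $5,759.63; pay $2,190.84 → $3,568.79
Installment 6: $3,568.79 +$110.63 interest = $3,679.42; pay $2,190.84 → $1,488.58
Installment 7: $1,488.58 +$46.15 interest = $1,534.73; pay $1,534.73 → $0.00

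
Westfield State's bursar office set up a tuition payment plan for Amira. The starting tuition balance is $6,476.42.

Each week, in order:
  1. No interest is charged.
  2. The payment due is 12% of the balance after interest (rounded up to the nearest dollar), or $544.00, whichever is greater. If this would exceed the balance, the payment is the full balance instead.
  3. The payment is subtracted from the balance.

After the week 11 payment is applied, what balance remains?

$60.42

# | Opening | Payment | End bal
1 | $6,476.42 | $778.00 | $5,698.42
2 | $5,698.42 | $684.00 | $5,014.42
3 | $5,014.42 | $602.00 | $4,412.42
4 | $4,412.42 | $544.00 | $3,868.42
5 | $3,868.42 | $544.00 | $3,324.42
6 | $3,324.42 | $544.00 | $2,780.42
7 | $2,780.42 | $544.00 | $2,236.42
8 | $2,236.42 | $544.00 | $1,692.42
9 | $1,692.42 | $544.00 | $1,148.42
10 | $1,148.42 | $544.00 | $604.42
11 | $604.42 | $544.00 | $60.42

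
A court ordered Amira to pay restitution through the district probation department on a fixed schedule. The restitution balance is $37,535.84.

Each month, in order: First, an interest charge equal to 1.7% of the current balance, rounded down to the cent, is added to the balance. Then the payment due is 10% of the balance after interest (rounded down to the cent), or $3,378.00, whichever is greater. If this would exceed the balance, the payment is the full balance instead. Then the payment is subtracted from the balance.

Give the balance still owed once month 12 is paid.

Month 1: opening $37,535.84; interest $638.10 → $38,173.94; payment $3,817.39; balance $34,356.55
Month 2: opening $34,356.55; interest $584.06 → $34,940.61; payment $3,494.06; balance $31,446.55
Month 3: opening $31,446.55; interest $534.59 → $31,981.14; payment $3,378.00; balance $28,603.14
Month 4: opening $28,603.14; interest $486.25 → $29,089.39; payment $3,378.00; balance $25,711.39
Month 5: opening $25,711.39; interest $437.09 → $26,148.48; payment $3,378.00; balance $22,770.48
Month 6: opening $22,770.48; interest $387.09 → $23,157.57; payment $3,378.00; balance $19,779.57
Month 7: opening $19,779.57; interest $336.25 → $20,115.82; payment $3,378.00; balance $16,737.82
Month 8: opening $16,737.82; interest $284.54 → $17,022.36; payment $3,378.00; balance $13,644.36
Month 9: opening $13,644.36; interest $231.95 → $13,876.31; payment $3,378.00; balance $10,498.31
Month 10: opening $10,498.31; interest $178.47 → $10,676.78; payment $3,378.00; balance $7,298.78
Month 11: opening $7,298.78; interest $124.07 → $7,422.85; payment $3,378.00; balance $4,044.85
Month 12: opening $4,044.85; interest $68.76 → $4,113.61; payment $3,378.00; balance $735.61

$735.61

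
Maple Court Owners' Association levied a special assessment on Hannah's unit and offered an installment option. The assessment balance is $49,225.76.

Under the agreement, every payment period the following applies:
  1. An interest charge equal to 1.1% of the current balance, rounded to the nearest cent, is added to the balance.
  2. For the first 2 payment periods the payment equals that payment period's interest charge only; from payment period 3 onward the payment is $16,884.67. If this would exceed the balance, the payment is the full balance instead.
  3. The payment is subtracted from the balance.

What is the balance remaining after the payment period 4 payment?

Payment period 1: $49,225.76 +$541.48 interest = $49,767.24; pay $541.48 → $49,225.76
Payment period 2: $49,225.76 +$541.48 interest = $49,767.24; pay $541.48 → $49,225.76
Payment period 3: $49,225.76 +$541.48 interest = $49,767.24; pay $16,884.67 → $32,882.57
Payment period 4: $32,882.57 +$361.71 interest = $33,244.28; pay $16,884.67 → $16,359.61

$16,359.61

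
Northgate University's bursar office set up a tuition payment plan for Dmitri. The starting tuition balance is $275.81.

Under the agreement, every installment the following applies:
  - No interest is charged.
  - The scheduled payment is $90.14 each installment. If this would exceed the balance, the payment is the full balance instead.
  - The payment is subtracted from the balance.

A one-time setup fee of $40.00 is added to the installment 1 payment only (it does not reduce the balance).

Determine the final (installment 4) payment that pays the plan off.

# | Opening | Payment | Fee | End bal
1 | $275.81 | $90.14 | $40.00 | $185.67
2 | $185.67 | $90.14 | — | $95.53
3 | $95.53 | $90.14 | — | $5.39
4 | $5.39 | $5.39 | — | $0.00

$5.39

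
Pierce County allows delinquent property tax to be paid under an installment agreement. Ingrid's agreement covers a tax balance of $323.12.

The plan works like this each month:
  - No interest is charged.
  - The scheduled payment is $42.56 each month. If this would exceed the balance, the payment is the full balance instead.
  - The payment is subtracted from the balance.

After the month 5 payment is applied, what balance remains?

$110.32

Month 1: $323.12 − $42.56 → $280.56
Month 2: $280.56 − $42.56 → $238.00
Month 3: $238.00 − $42.56 → $195.44
Month 4: $195.44 − $42.56 → $152.88
Month 5: $152.88 − $42.56 → $110.32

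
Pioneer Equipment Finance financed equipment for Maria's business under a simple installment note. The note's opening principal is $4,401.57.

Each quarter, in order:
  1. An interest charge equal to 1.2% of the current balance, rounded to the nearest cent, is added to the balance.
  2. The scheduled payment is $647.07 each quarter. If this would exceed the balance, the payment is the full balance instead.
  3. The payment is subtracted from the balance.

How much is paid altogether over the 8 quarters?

Quarter 1: $4,401.57 +$52.82 interest = $4,454.39; pay $647.07 → $3,807.32
Quarter 2: $3,807.32 +$45.69 interest = $3,853.01; pay $647.07 → $3,205.94
Quarter 3: $3,205.94 +$38.47 interest = $3,244.41; pay $647.07 → $2,597.34
Quarter 4: $2,597.34 +$31.17 interest = $2,628.51; pay $647.07 → $1,981.44
Quarter 5: $1,981.44 +$23.78 interest = $2,005.22; pay $647.07 → $1,358.15
Quarter 6: $1,358.15 +$16.30 interest = $1,374.45; pay $647.07 → $727.38
Quarter 7: $727.38 +$8.73 interest = $736.11; pay $647.07 → $89.04
Quarter 8: $89.04 +$1.07 interest = $90.11; pay $90.11 → $0.00
Total paid: $4,619.60

$4,619.60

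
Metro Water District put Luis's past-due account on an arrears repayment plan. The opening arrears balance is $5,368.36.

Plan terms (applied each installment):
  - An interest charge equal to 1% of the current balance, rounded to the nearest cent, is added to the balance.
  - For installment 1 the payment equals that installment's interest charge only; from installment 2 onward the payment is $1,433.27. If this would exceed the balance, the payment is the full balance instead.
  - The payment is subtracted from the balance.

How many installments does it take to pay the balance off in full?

# | Opening | Interest | Payment | End bal
1 | $5,368.36 | $53.68 | $53.68 | $5,368.36
2 | $5,368.36 | $53.68 | $1,433.27 | $3,988.77
3 | $3,988.77 | $39.89 | $1,433.27 | $2,595.39
4 | $2,595.39 | $25.95 | $1,433.27 | $1,188.07
5 | $1,188.07 | $11.88 | $1,199.95 | $0.00
Balance reaches $0.00 in installment 5.

5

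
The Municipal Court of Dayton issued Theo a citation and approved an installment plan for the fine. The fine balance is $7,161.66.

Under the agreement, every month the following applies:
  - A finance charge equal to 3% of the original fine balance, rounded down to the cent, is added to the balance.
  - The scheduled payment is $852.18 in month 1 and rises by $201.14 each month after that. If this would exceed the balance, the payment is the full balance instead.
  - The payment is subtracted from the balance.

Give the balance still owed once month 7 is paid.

# | Opening | Interest | Payment | End bal
1 | $7,161.66 | $214.84 | $852.18 | $6,524.32
2 | $6,524.32 | $214.84 | $1,053.32 | $5,685.84
3 | $5,685.84 | $214.84 | $1,254.46 | $4,646.22
4 | $4,646.22 | $214.84 | $1,455.60 | $3,405.46
5 | $3,405.46 | $214.84 | $1,656.74 | $1,963.56
6 | $1,963.56 | $214.84 | $1,857.88 | $320.52
7 | $320.52 | $214.84 | $535.36 | $0.00

$0.00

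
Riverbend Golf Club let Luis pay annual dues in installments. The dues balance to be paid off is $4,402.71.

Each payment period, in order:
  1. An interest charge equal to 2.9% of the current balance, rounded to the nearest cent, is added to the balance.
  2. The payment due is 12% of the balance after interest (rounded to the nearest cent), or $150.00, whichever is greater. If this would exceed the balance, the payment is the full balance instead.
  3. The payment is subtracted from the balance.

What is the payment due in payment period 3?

Payment period 1: $4,402.71 +$127.68 interest = $4,530.39; pay $543.65 → $3,986.74
Payment period 2: $3,986.74 +$115.62 interest = $4,102.36; pay $492.28 → $3,610.08
Payment period 3: $3,610.08 +$104.69 interest = $3,714.77; pay $445.77 → $3,269.00

$445.77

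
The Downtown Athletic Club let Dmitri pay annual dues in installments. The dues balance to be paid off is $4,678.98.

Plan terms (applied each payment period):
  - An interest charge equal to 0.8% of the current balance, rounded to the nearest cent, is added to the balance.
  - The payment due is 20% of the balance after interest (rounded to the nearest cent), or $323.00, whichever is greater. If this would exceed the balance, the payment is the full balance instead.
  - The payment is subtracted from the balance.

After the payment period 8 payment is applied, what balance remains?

Payment period 1: opening $4,678.98; interest $37.43 → $4,716.41; payment $943.28; balance $3,773.13
Payment period 2: opening $3,773.13; interest $30.19 → $3,803.32; payment $760.66; balance $3,042.66
Payment period 3: opening $3,042.66; interest $24.34 → $3,067.00; payment $613.40; balance $2,453.60
Payment period 4: opening $2,453.60; interest $19.63 → $2,473.23; payment $494.65; balance $1,978.58
Payment period 5: opening $1,978.58; interest $15.83 → $1,994.41; payment $398.88; balance $1,595.53
Payment period 6: opening $1,595.53; interest $12.76 → $1,608.29; payment $323.00; balance $1,285.29
Payment period 7: opening $1,285.29; interest $10.28 → $1,295.57; payment $323.00; balance $972.57
Payment period 8: opening $972.57; interest $7.78 → $980.35; payment $323.00; balance $657.35

$657.35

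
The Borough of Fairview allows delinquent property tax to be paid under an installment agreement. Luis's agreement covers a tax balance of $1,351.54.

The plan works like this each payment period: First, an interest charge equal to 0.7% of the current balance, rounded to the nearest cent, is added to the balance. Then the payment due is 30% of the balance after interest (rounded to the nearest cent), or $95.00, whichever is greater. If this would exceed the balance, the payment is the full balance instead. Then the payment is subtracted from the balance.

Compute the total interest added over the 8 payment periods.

$29.45

Payment period 1: $1,351.54 +$9.46 interest = $1,361.00; pay $408.30 → $952.70
Payment period 2: $952.70 +$6.67 interest = $959.37; pay $287.81 → $671.56
Payment period 3: $671.56 +$4.70 interest = $676.26; pay $202.88 → $473.38
Payment period 4: $473.38 +$3.31 interest = $476.69; pay $143.01 → $333.68
Payment period 5: $333.68 +$2.34 interest = $336.02; pay $100.81 → $235.21
Payment period 6: $235.21 +$1.65 interest = $236.86; pay $95.00 → $141.86
Payment period 7: $141.86 +$0.99 interest = $142.85; pay $95.00 → $47.85
Payment period 8: $47.85 +$0.33 interest = $48.18; pay $48.18 → $0.00
Total interest: $9.46 + $6.67 + $4.70 + $3.31 + $2.34 + $1.65 + $0.99 + $0.33 = $29.45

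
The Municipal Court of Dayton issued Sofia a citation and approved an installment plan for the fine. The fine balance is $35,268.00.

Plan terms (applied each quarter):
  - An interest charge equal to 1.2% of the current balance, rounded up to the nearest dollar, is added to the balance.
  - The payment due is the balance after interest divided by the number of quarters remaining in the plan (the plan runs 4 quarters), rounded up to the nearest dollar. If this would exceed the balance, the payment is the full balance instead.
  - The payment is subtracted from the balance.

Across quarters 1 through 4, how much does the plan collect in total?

Quarter 1: opening $35,268.00; interest $424.00 → $35,692.00; payment $8,923.00; balance $26,769.00
Quarter 2: opening $26,769.00; interest $322.00 → $27,091.00; payment $9,031.00; balance $18,060.00
Quarter 3: opening $18,060.00; interest $217.00 → $18,277.00; payment $9,139.00; balance $9,138.00
Quarter 4: opening $9,138.00; interest $110.00 → $9,248.00; payment $9,248.00; balance $0.00
Total paid: $36,341.00

$36,341.00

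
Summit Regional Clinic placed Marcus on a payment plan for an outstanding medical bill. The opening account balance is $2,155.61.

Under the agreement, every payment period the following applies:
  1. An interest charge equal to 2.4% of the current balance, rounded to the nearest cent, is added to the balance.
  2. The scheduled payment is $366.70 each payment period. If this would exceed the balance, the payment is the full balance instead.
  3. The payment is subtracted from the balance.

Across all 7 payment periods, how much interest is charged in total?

Payment period 1: $2,155.61 +$51.73 interest = $2,207.34; pay $366.70 → $1,840.64
Payment period 2: $1,840.64 +$44.18 interest = $1,884.82; pay $366.70 → $1,518.12
Payment period 3: $1,518.12 +$36.43 interest = $1,554.55; pay $366.70 → $1,187.85
Payment period 4: $1,187.85 +$28.51 interest = $1,216.36; pay $366.70 → $849.66
Payment period 5: $849.66 +$20.39 interest = $870.05; pay $366.70 → $503.35
Payment period 6: $503.35 +$12.08 interest = $515.43; pay $366.70 → $148.73
Payment period 7: $148.73 +$3.57 interest = $152.30; pay $152.30 → $0.00
Total interest: $51.73 + $44.18 + $36.43 + $28.51 + $20.39 + $12.08 + $3.57 = $196.89

$196.89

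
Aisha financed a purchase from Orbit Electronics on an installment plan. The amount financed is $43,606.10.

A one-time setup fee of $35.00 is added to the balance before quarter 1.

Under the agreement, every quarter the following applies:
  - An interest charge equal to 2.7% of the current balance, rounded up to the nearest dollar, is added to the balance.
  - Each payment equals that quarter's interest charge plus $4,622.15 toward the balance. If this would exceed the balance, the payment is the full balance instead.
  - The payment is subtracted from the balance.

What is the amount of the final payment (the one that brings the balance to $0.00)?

# | Opening | Interest | Payment | End bal
1 | $43,641.10 | $1,179.00 | $5,801.15 | $39,018.95
2 | $39,018.95 | $1,054.00 | $5,676.15 | $34,396.80
3 | $34,396.80 | $929.00 | $5,551.15 | $29,774.65
4 | $29,774.65 | $804.00 | $5,426.15 | $25,152.50
5 | $25,152.50 | $680.00 | $5,302.15 | $20,530.35
6 | $20,530.35 | $555.00 | $5,177.15 | $15,908.20
7 | $15,908.20 | $430.00 | $5,052.15 | $11,286.05
8 | $11,286.05 | $305.00 | $4,927.15 | $6,663.90
9 | $6,663.90 | $180.00 | $4,802.15 | $2,041.75
10 | $2,041.75 | $56.00 | $2,097.75 | $0.00

$2,097.75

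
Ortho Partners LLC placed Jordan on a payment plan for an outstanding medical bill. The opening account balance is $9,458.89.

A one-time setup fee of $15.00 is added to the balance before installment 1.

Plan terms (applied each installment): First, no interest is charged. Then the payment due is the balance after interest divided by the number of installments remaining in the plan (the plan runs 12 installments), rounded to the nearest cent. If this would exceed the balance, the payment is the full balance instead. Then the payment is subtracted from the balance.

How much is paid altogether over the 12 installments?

Installment 1: $9,473.89 − $789.49 → $8,684.40
Installment 2: $8,684.40 − $789.49 → $7,894.91
Installment 3: $7,894.91 − $789.49 → $7,105.42
Installment 4: $7,105.42 − $789.49 → $6,315.93
Installment 5: $6,315.93 − $789.49 → $5,526.44
Installment 6: $5,526.44 − $789.49 → $4,736.95
Installment 7: $4,736.95 − $789.49 → $3,947.46
Installment 8: $3,947.46 − $789.49 → $3,157.97
Installment 9: $3,157.97 − $789.49 → $2,368.48
Installment 10: $2,368.48 − $789.49 → $1,578.99
Installment 11: $1,578.99 − $789.50 → $789.49
Installment 12: $789.49 − $789.49 → $0.00
Total paid: $9,473.89

$9,473.89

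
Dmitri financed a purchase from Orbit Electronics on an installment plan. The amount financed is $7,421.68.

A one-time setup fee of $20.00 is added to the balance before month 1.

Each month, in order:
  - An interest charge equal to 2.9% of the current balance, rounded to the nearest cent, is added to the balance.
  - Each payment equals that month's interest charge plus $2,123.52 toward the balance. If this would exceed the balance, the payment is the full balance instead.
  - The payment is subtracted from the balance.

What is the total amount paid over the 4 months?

$7,935.42

Month 1: opening $7,441.68; interest $215.81 → $7,657.49; payment $2,339.33; balance $5,318.16
Month 2: opening $5,318.16; interest $154.23 → $5,472.39; payment $2,277.75; balance $3,194.64
Month 3: opening $3,194.64; interest $92.64 → $3,287.28; payment $2,216.16; balance $1,071.12
Month 4: opening $1,071.12; interest $31.06 → $1,102.18; payment $1,102.18; balance $0.00
Total paid: $7,935.42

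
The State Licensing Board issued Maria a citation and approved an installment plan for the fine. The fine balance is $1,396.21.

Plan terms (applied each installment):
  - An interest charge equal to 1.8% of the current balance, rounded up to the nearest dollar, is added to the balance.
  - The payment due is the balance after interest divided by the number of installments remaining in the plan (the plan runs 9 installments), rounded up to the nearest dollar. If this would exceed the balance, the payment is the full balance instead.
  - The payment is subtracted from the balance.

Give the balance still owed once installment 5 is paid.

$678.21

Installment 1: $1,396.21 +$26.00 interest = $1,422.21; pay $159.00 → $1,263.21
Installment 2: $1,263.21 +$23.00 interest = $1,286.21; pay $161.00 → $1,125.21
Installment 3: $1,125.21 +$21.00 interest = $1,146.21; pay $164.00 → $982.21
Installment 4: $982.21 +$18.00 interest = $1,000.21; pay $167.00 → $833.21
Installment 5: $833.21 +$15.00 interest = $848.21; pay $170.00 → $678.21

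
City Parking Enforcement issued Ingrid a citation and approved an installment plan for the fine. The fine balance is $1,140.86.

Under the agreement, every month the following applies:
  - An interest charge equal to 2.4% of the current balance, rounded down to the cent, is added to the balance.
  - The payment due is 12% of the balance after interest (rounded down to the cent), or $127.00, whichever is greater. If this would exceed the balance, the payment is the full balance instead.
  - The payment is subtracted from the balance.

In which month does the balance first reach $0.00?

# | Opening | Interest | Payment | End bal
1 | $1,140.86 | $27.38 | $140.18 | $1,028.06
2 | $1,028.06 | $24.67 | $127.00 | $925.73
3 | $925.73 | $22.21 | $127.00 | $820.94
4 | $820.94 | $19.70 | $127.00 | $713.64
5 | $713.64 | $17.12 | $127.00 | $603.76
6 | $603.76 | $14.49 | $127.00 | $491.25
7 | $491.25 | $11.79 | $127.00 | $376.04
8 | $376.04 | $9.02 | $127.00 | $258.06
9 | $258.06 | $6.19 | $127.00 | $137.25
10 | $137.25 | $3.29 | $127.00 | $13.54
11 | $13.54 | $0.32 | $13.86 | $0.00
Balance reaches $0.00 in month 11.

11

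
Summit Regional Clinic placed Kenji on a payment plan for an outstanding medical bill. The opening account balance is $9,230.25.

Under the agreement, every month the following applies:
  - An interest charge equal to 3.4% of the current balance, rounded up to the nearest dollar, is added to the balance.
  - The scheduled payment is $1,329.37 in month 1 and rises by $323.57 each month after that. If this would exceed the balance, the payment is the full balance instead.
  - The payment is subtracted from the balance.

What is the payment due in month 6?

Month 1: $9,230.25 +$314.00 interest = $9,544.25; pay $1,329.37 → $8,214.88
Month 2: $8,214.88 +$280.00 interest = $8,494.88; pay $1,652.94 → $6,841.94
Month 3: $6,841.94 +$233.00 interest = $7,074.94; pay $1,976.51 → $5,098.43
Month 4: $5,098.43 +$174.00 interest = $5,272.43; pay $2,300.08 → $2,972.35
Month 5: $2,972.35 +$102.00 interest = $3,074.35; pay $2,623.65 → $450.70
Month 6: $450.70 +$16.00 interest = $466.70; pay $466.70 → $0.00

$466.70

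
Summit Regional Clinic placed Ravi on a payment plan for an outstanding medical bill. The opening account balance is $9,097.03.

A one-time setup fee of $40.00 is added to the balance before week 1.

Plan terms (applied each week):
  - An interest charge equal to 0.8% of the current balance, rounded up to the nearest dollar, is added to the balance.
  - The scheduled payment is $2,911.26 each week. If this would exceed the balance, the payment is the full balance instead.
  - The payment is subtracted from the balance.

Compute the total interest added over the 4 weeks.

Week 1: $9,137.03 +$74.00 interest = $9,211.03; pay $2,911.26 → $6,299.77
Week 2: $6,299.77 +$51.00 interest = $6,350.77; pay $2,911.26 → $3,439.51
Week 3: $3,439.51 +$28.00 interest = $3,467.51; pay $2,911.26 → $556.25
Week 4: $556.25 +$5.00 interest = $561.25; pay $561.25 → $0.00
Total interest: $74.00 + $51.00 + $28.00 + $5.00 = $158.00

$158.00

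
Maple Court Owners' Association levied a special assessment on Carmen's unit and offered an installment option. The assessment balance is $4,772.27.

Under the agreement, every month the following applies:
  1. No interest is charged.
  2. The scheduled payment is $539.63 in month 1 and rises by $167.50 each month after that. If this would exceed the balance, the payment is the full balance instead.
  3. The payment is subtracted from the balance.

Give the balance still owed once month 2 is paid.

Month 1: opening $4,772.27; payment $539.63; balance $4,232.64
Month 2: opening $4,232.64; payment $707.13; balance $3,525.51

$3,525.51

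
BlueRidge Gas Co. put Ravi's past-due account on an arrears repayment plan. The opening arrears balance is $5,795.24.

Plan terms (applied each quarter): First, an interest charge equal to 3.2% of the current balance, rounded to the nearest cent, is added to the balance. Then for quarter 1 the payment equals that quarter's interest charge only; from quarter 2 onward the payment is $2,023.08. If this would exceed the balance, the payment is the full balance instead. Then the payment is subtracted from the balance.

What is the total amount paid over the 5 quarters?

Quarter 1: opening $5,795.24; interest $185.45 → $5,980.69; payment $185.45; balance $5,795.24
Quarter 2: opening $5,795.24; interest $185.45 → $5,980.69; payment $2,023.08; balance $3,957.61
Quarter 3: opening $3,957.61; interest $126.64 → $4,084.25; payment $2,023.08; balance $2,061.17
Quarter 4: opening $2,061.17; interest $65.96 → $2,127.13; payment $2,023.08; balance $104.05
Quarter 5: opening $104.05; interest $3.33 → $107.38; payment $107.38; balance $0.00
Total paid: $6,362.07

$6,362.07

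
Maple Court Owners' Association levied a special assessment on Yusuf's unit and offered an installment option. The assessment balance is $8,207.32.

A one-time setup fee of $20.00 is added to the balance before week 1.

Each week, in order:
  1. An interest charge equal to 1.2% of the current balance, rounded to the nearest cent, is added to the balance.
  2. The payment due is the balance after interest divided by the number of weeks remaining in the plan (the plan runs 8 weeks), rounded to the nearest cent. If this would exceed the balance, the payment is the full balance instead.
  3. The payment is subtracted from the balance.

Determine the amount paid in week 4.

$1,078.67

Week 1: opening $8,227.32; interest $98.73 → $8,326.05; payment $1,040.76; balance $7,285.29
Week 2: opening $7,285.29; interest $87.42 → $7,372.71; payment $1,053.24; balance $6,319.47
Week 3: opening $6,319.47; interest $75.83 → $6,395.30; payment $1,065.88; balance $5,329.42
Week 4: opening $5,329.42; interest $63.95 → $5,393.37; payment $1,078.67; balance $4,314.70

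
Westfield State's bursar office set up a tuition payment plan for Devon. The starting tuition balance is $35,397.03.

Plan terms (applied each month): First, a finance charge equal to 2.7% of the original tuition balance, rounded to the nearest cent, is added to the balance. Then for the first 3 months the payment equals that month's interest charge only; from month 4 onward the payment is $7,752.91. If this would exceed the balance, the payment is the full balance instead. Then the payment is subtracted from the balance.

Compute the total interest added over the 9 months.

$8,601.48

Month 1: $35,397.03 +$955.72 interest = $36,352.75; pay $955.72 → $35,397.03
Month 2: $35,397.03 +$955.72 interest = $36,352.75; pay $955.72 → $35,397.03
Month 3: $35,397.03 +$955.72 interest = $36,352.75; pay $955.72 → $35,397.03
Month 4: $35,397.03 +$955.72 interest = $36,352.75; pay $7,752.91 → $28,599.84
Month 5: $28,599.84 +$955.72 interest = $29,555.56; pay $7,752.91 → $21,802.65
Month 6: $21,802.65 +$955.72 interest = $22,758.37; pay $7,752.91 → $15,005.46
Month 7: $15,005.46 +$955.72 interest = $15,961.18; pay $7,752.91 → $8,208.27
Month 8: $8,208.27 +$955.72 interest = $9,163.99; pay $7,752.91 → $1,411.08
Month 9: $1,411.08 +$955.72 interest = $2,366.80; pay $2,366.80 → $0.00
Total interest: $955.72 + $955.72 + $955.72 + $955.72 + $955.72 + $955.72 + $955.72 + $955.72 + $955.72 = $8,601.48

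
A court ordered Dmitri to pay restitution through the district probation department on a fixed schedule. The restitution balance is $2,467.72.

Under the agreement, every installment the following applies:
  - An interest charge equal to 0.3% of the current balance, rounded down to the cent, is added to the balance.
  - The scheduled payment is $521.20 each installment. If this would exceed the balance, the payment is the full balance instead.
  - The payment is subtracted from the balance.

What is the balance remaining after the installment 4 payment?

# | Opening | Interest | Payment | End bal
1 | $2,467.72 | $7.40 | $521.20 | $1,953.92
2 | $1,953.92 | $5.86 | $521.20 | $1,438.58
3 | $1,438.58 | $4.31 | $521.20 | $921.69
4 | $921.69 | $2.76 | $521.20 | $403.25

$403.25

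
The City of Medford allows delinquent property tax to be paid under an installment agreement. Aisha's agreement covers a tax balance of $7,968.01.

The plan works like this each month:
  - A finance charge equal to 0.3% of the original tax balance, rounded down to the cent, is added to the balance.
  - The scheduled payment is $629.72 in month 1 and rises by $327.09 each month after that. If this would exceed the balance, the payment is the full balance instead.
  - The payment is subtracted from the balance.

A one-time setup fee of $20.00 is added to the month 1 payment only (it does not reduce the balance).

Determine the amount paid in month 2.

Month 1: $7,968.01 +$23.90 interest = $7,991.91; pay $629.72 (+ $20.00 fee) → $7,362.19
Month 2: $7,362.19 +$23.90 interest = $7,386.09; pay $956.81 → $6,429.28

$956.81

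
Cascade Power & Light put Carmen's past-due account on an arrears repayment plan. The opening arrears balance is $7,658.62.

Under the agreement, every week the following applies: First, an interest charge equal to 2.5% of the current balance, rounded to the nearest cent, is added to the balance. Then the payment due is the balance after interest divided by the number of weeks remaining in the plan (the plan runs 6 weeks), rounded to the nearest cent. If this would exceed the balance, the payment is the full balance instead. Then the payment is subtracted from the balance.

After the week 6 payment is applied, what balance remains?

$0.00

Week 1: $7,658.62 +$191.47 interest = $7,850.09; pay $1,308.35 → $6,541.74
Week 2: $6,541.74 +$163.54 interest = $6,705.28; pay $1,341.06 → $5,364.22
Week 3: $5,364.22 +$134.11 interest = $5,498.33; pay $1,374.58 → $4,123.75
Week 4: $4,123.75 +$103.09 interest = $4,226.84; pay $1,408.95 → $2,817.89
Week 5: $2,817.89 +$70.45 interest = $2,888.34; pay $1,444.17 → $1,444.17
Week 6: $1,444.17 +$36.10 interest = $1,480.27; pay $1,480.27 → $0.00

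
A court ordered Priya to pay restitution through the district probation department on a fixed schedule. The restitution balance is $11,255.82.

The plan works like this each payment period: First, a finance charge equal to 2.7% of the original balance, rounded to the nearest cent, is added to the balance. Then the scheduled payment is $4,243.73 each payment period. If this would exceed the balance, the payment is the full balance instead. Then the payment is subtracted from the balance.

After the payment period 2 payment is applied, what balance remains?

Payment period 1: opening $11,255.82; interest $303.91 → $11,559.73; payment $4,243.73; balance $7,316.00
Payment period 2: opening $7,316.00; interest $303.91 → $7,619.91; payment $4,243.73; balance $3,376.18

$3,376.18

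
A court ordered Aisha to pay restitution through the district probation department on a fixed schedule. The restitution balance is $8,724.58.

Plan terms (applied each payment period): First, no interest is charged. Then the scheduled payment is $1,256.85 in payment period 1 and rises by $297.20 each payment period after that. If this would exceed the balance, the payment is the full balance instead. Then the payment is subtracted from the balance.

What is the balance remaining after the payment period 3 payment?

Payment period 1: opening $8,724.58; payment $1,256.85; balance $7,467.73
Payment period 2: opening $7,467.73; payment $1,554.05; balance $5,913.68
Payment period 3: opening $5,913.68; payment $1,851.25; balance $4,062.43

$4,062.43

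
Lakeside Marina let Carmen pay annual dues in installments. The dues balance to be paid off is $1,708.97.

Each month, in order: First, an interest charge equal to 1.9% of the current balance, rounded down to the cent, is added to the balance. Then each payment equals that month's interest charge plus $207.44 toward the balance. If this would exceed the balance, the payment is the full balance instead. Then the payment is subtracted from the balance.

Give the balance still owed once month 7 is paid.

Month 1: opening $1,708.97; interest $32.47 → $1,741.44; payment $239.91; balance $1,501.53
Month 2: opening $1,501.53; interest $28.52 → $1,530.05; payment $235.96; balance $1,294.09
Month 3: opening $1,294.09; interest $24.58 → $1,318.67; payment $232.02; balance $1,086.65
Month 4: opening $1,086.65; interest $20.64 → $1,107.29; payment $228.08; balance $879.21
Month 5: opening $879.21; interest $16.70 → $895.91; payment $224.14; balance $671.77
Month 6: opening $671.77; interest $12.76 → $684.53; payment $220.20; balance $464.33
Month 7: opening $464.33; interest $8.82 → $473.15; payment $216.26; balance $256.89

$256.89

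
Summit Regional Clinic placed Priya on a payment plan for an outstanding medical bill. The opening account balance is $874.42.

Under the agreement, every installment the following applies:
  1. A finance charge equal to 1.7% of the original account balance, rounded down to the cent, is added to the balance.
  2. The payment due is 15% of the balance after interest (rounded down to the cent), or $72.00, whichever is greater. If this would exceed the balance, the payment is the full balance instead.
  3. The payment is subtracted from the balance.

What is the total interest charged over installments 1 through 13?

Installment 1: opening $874.42; interest $14.86 → $889.28; payment $133.39; balance $755.89
Installment 2: opening $755.89; interest $14.86 → $770.75; payment $115.61; balance $655.14
Installment 3: opening $655.14; interest $14.86 → $670.00; payment $100.50; balance $569.50
Installment 4: opening $569.50; interest $14.86 → $584.36; payment $87.65; balance $496.71
Installment 5: opening $496.71; interest $14.86 → $511.57; payment $76.73; balance $434.84
Installment 6: opening $434.84; interest $14.86 → $449.70; payment $72.00; balance $377.70
Installment 7: opening $377.70; interest $14.86 → $392.56; payment $72.00; balance $320.56
Installment 8: opening $320.56; interest $14.86 → $335.42; payment $72.00; balance $263.42
Installment 9: opening $263.42; interest $14.86 → $278.28; payment $72.00; balance $206.28
Installment 10: opening $206.28; interest $14.86 → $221.14; payment $72.00; balance $149.14
Installment 11: opening $149.14; interest $14.86 → $164.00; payment $72.00; balance $92.00
Installment 12: opening $92.00; interest $14.86 → $106.86; payment $72.00; balance $34.86
Installment 13: opening $34.86; interest $14.86 → $49.72; payment $49.72; balance $0.00
Total interest: $14.86 + $14.86 + $14.86 + $14.86 + $14.86 + $14.86 + $14.86 + $14.86 + $14.86 + $14.86 + $14.86 + $14.86 + $14.86 = $193.18

$193.18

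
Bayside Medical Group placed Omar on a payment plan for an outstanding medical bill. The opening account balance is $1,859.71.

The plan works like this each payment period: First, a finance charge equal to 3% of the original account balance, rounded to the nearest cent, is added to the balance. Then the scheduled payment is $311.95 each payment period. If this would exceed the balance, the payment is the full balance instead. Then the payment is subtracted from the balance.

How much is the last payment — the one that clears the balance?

# | Opening | Interest | Payment | End bal
1 | $1,859.71 | $55.79 | $311.95 | $1,603.55
2 | $1,603.55 | $55.79 | $311.95 | $1,347.39
3 | $1,347.39 | $55.79 | $311.95 | $1,091.23
4 | $1,091.23 | $55.79 | $311.95 | $835.07
5 | $835.07 | $55.79 | $311.95 | $578.91
6 | $578.91 | $55.79 | $311.95 | $322.75
7 | $322.75 | $55.79 | $311.95 | $66.59
8 | $66.59 | $55.79 | $122.38 | $0.00

$122.38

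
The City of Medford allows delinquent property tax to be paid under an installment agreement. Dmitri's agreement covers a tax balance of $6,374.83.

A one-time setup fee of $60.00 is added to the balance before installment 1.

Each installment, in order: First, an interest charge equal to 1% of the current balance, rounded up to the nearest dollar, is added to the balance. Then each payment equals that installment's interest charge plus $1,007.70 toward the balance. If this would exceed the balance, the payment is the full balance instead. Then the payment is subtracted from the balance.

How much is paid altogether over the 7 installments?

Installment 1: $6,434.83 +$65.00 interest = $6,499.83; pay $1,072.70 → $5,427.13
Installment 2: $5,427.13 +$55.00 interest = $5,482.13; pay $1,062.70 → $4,419.43
Installment 3: $4,419.43 +$45.00 interest = $4,464.43; pay $1,052.70 → $3,411.73
Installment 4: $3,411.73 +$35.00 interest = $3,446.73; pay $1,042.70 → $2,404.03
Installment 5: $2,404.03 +$25.00 interest = $2,429.03; pay $1,032.70 → $1,396.33
Installment 6: $1,396.33 +$14.00 interest = $1,410.33; pay $1,021.70 → $388.63
Installment 7: $388.63 +$4.00 interest = $392.63; pay $392.63 → $0.00
Total paid: $6,677.83

$6,677.83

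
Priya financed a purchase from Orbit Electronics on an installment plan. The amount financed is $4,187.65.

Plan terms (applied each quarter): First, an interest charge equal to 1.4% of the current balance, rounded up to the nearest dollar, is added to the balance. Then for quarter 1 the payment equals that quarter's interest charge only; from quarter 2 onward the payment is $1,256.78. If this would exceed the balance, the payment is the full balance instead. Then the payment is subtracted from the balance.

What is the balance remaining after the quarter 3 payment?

$1,775.09

Quarter 1: opening $4,187.65; interest $59.00 → $4,246.65; payment $59.00; balance $4,187.65
Quarter 2: opening $4,187.65; interest $59.00 → $4,246.65; payment $1,256.78; balance $2,989.87
Quarter 3: opening $2,989.87; interest $42.00 → $3,031.87; payment $1,256.78; balance $1,775.09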